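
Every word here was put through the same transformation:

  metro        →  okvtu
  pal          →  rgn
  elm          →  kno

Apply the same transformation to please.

The shift depends on letter class: consonant m→o is +2, but vowel e→k is +6. Two shifts are in play — +6 for a/e/i/o/u, +2 for every other letter.
Applying it to please: p(cons)+2=r, l(cons)+2=n, e(vowel)+6=k, a(vowel)+6=g, s(cons)+2=u, e(vowel)+6=k.

rnkguk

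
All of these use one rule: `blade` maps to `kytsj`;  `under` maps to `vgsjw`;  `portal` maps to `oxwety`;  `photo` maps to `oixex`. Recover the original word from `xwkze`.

orbit

b(1)→k(10) and l(11)→y(24) fit y≡17x+19 (mod 26); the inverse of 17 mod 26 is 23. Each letter's alphabet position (a=0..z=25) is mapped through 17·x+19 mod 26 — an affine cipher.
Reversing it on xwkze: x(23)→23·(23−19)≡14=o; w(22)→23·(22−19)≡17=r; k(10)→23·(10−19)≡1=b; z(25)→23·(25−19)≡8=i; e(4)→23·(4−19)≡19=t (all mod 26).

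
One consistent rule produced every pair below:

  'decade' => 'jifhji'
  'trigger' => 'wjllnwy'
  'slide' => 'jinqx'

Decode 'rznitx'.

sodium

The word is reversed, then every letter is shifted forward by 5.
Undoing it on rznitx: shift back: r−5=m, z−5=u, n−5=i, i−5=d, t−5=o, x−5=s → muidos; then reverse → sodium.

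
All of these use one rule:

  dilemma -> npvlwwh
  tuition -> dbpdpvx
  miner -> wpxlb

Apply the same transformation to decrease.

nlmblhcl

Vowels shift forward by 7 and consonants shift forward by 10.
On decrease: d(cons)+10=n, e(vowel)+7=l, c(cons)+10=m, r(cons)+10=b, e(vowel)+7=l, a(vowel)+7=h, s(cons)+10=c, e(vowel)+7=l.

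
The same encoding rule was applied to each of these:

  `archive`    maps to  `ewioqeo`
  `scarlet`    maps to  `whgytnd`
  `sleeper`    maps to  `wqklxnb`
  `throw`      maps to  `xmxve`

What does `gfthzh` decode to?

Letter i (0-indexed) is shifted by i+4, so successive shifts are 4, 5, 6, ….
Decoding gfthzh: g−4=c, f−5=a, t−6=n, h−7=a, z−8=r, h−9=y.

canary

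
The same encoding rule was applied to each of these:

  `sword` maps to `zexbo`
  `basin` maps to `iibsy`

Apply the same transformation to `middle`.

The shift increases by 1 at each position, starting from +7: 7, 8, 9, ….
Applying it to middle: m+7=t, i+8=q, d+9=m, d+10=n, l+11=w, e+12=q.

tqmnwq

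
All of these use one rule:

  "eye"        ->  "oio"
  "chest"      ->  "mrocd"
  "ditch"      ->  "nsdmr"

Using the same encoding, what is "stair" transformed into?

Every letter moves 10 places later in the alphabet, wrapping around z→a.
On stair: s+10=c, t+10=d, a+10=k, i+10=s, r+10=b.

cdksb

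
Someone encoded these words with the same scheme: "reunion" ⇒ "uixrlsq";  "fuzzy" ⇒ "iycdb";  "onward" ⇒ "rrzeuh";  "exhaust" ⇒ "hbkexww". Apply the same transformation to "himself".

Shifts by position in reunion: pos 0: r→u (+3), pos 1: e→i (+4), pos 2: u→x (+3), pos 3: n→r (+4) — repeating every 2. A repeating key of period 2 is used — shifts +3, +4 over and over.
Applying it to himself: h+3=k, i+4=m, m+3=p, s+4=w, e+3=h, l+4=p, f+3=i.

kmpwhpi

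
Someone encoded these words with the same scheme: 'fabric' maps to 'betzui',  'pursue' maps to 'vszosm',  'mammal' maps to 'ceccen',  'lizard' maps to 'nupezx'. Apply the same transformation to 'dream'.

f(5)→b(1) and a(0)→e(4) fit y≡15x+4 (mod 26); the inverse of 15 mod 26 is 7. Treating letters as 0–25, the rule is x ↦ 15x + 4 (mod 26).
For dream: d(3)→15·3+4≡23=x; r(17)→15·17+4≡25=z; e(4)→15·4+4≡12=m; a(0)→15·0+4≡4=e; m(12)→15·12+4≡2=c (all mod 26).

xzmec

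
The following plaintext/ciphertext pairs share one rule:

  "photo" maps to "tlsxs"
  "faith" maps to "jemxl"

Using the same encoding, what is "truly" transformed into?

xvypc

Every letter moves 4 places later in the alphabet, wrapping around z→a.
Applying it to truly: t+4=x, r+4=v, u+4=y, l+4=p, y+4=c.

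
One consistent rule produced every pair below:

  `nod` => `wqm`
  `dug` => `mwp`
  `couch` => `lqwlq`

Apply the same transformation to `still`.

The shift depends on letter class: consonant n→w is +9, but vowel o→q is +2. The rule splits by letter class: vowels +2, consonants +9.
For still: s(cons)+9=b, t(cons)+9=c, i(vowel)+2=k, l(cons)+9=u, l(cons)+9=u.

bckuu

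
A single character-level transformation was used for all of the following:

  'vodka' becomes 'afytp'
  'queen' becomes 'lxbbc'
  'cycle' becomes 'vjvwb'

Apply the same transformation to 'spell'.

ribww

v(21)→a(0) and o(14)→f(5) fit y≡3x+15 (mod 26); the inverse of 3 mod 26 is 9. Treating letters as 0–25, the rule is x ↦ 3x + 15 (mod 26).
On spell: s(18)→3·18+15≡17=r; p(15)→3·15+15≡8=i; e(4)→3·4+15≡1=b; l(11)→3·11+15≡22=w; l(11)→3·11+15≡22=w (all mod 26).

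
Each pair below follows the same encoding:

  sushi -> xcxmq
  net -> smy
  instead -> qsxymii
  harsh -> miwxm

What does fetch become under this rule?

The shift depends on letter class: consonant s→x is +5, but vowel u→c is +8. The rule splits by letter class: vowels +8, consonants +5.
Applying it to fetch: f(cons)+5=k, e(vowel)+8=m, t(cons)+5=y, c(cons)+5=h, h(cons)+5=m.

kmyhm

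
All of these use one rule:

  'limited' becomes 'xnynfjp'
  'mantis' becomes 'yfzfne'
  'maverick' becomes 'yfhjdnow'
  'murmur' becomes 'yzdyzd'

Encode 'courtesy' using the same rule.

The shift depends on letter class: consonant l→x is +12, but vowel i→n is +5. Vowels shift forward by 5 and consonants shift forward by 12.
For courtesy: c(cons)+12=o, o(vowel)+5=t, u(vowel)+5=z, r(cons)+12=d, t(cons)+12=f, e(vowel)+5=j, s(cons)+12=e, y(cons)+12=k.

otzdfjek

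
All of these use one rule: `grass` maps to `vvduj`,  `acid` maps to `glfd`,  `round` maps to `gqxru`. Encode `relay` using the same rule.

The output letters match the input read backwards, each shifted +3: grass reversed is ssarg. The word is reversed, then every letter is shifted forward by 3.
For relay: reverse → yaler; then shift: y+3=b, a+3=d, l+3=o, e+3=h, r+3=u.

bdohu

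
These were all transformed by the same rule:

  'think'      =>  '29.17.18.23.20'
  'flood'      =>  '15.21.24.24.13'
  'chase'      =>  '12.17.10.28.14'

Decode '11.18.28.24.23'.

Letters become their 1-based position plus 9 (so a→10, b→11, …).
Decoding 11.18.28.24.23: 11→(11−9)÷1=2=b, 18→(18−9)÷1=9=i, 28→(28−9)÷1=19=s, 24→(24−9)÷1=15=o, 23→(23−9)÷1=14=n.

bison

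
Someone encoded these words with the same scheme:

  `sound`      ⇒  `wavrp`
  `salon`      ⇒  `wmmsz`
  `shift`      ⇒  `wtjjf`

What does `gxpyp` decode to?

The shifts repeat in a cycle of length 3: positions 0,1,… shift by +4, +12, +1, then the pattern repeats.
Reversing it on gxpyp: g−4=c, x−12=l, p−1=o, y−4=u, p−12=d.

cloud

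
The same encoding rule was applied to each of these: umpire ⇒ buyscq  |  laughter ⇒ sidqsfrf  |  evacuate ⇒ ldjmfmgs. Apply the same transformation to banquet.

iiwafqg

In umpire: u→b is +7, m→u is +8, p→y is +9, i→s is +10 — the shift increases by 1 each position. The shift increases by 1 at each position, starting from +7: 7, 8, 9, ….
Applying it to banquet: b+7=i, a+8=i, n+9=w, q+10=a, u+11=f, e+12=q, t+13=g.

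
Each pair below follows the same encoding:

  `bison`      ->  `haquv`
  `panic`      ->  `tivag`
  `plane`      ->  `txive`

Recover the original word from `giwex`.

b(1)→h(7) and i(8)→a(0) fit y≡25x+8 (mod 26); the inverse of 25 mod 26 is 25. This is an affine cipher: with a=0,…,z=25, each position x becomes (25x+8) mod 26.
Decoding giwex: g(6)→25·(6−8)≡2=c; i(8)→25·(8−8)≡0=a; w(22)→25·(22−8)≡12=m; e(4)→25·(4−8)≡4=e; x(23)→25·(23−8)≡11=l (all mod 26).

camel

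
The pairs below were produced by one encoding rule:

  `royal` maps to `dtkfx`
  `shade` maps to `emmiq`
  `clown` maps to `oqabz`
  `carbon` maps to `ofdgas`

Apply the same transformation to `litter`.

It's a Vigenère-style cipher with numeric key [12,5]: position i shifts by key[i mod 2].
For litter: l+12=x, i+5=n, t+12=f, t+5=y, e+12=q, r+5=w.

xnfyqw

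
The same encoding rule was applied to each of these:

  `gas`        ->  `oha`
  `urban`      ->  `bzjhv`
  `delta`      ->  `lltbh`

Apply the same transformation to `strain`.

abzhpv

The shift depends on letter class: consonant g→o is +8, but vowel a→h is +7. The rule splits by letter class: vowels +7, consonants +8.
For strain: s(cons)+8=a, t(cons)+8=b, r(cons)+8=z, a(vowel)+7=h, i(vowel)+7=p, n(cons)+8=v.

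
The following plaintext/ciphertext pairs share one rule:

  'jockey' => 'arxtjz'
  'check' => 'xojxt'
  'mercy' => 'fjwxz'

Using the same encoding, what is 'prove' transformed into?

kwruj

Each letter's alphabet position (a=0..z=25) is mapped through 19·x+11 mod 26 — an affine cipher.
Applying it to prove: p(15)→19·15+11≡10=k; r(17)→19·17+11≡22=w; o(14)→19·14+11≡17=r; v(21)→19·21+11≡20=u; e(4)→19·4+11≡9=j (all mod 26).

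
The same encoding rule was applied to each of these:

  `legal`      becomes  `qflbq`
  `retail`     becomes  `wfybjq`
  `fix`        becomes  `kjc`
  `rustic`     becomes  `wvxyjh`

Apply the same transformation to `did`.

iji

The shift depends on letter class: consonant l→q is +5, but vowel e→f is +1. Vowels shift forward by 1 and consonants shift forward by 5.
For did: d(cons)+5=i, i(vowel)+1=j, d(cons)+5=i.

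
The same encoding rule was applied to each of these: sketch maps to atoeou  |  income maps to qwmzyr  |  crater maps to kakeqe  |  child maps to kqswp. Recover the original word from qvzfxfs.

impulse

In sketch: s→a is +8, k→t is +9, e→o is +10, t→e is +11 — the shift increases by 1 each position. Letter i (0-indexed) is shifted by i+8, so successive shifts are 8, 9, 10, ….
Decoding qvzfxfs: q−8=i, v−9=m, z−10=p, f−11=u, x−12=l, f−13=s, s−14=e.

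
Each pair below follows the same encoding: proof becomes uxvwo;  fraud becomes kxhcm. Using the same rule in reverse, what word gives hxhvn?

crane

In proof: p→u is +5, r→x is +6, o→v is +7, o→w is +8 — the shift increases by 1 each position. Letter i (0-indexed) is shifted by i+5, so successive shifts are 5, 6, 7, ….
Decoding hxhvn: h−5=c, x−6=r, h−7=a, v−8=n, n−9=e.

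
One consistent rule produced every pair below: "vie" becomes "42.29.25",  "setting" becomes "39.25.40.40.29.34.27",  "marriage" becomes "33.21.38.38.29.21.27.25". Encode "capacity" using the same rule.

v is letter #22 and maps to 42: an offset of 20. Letters become their 1-based position plus 20 (so a→21, b→22, …).
Applying it to capacity: c=3→23, a=1→21, p=16→36, a=1→21, c=3→23, i=9→29, t=20→40, y=25→45.

23.21.36.21.23.29.40.45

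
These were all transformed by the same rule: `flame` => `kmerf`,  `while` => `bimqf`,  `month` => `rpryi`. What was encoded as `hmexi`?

clash

A repeating key of period 3 is used — shifts +5, +1, +4 over and over.
Undoing it on hmexi: h−5=c, m−1=l, e−4=a, x−5=s, i−1=h.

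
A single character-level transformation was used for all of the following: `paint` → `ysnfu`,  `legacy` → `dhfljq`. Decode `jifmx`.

shade

The output letters match the input read backwards, each shifted +5: paint reversed is tniap. The word is reversed, then every letter is shifted forward by 5.
Decoding jifmx: shift back: j−5=e, i−5=d, f−5=a, m−5=h, x−5=s → edahs; then reverse → shade.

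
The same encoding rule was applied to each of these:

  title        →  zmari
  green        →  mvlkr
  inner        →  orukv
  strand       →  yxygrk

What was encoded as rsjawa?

Shifts by position in title: pos 0: t→z (+6), pos 1: i→m (+4), pos 2: t→a (+7), pos 3: l→r (+6), pos 4: e→i (+4) — repeating every 3. The shifts repeat in a cycle of length 3: positions 0,1,… shift by +6, +4, +7, then the pattern repeats.
Reversing it on rsjawa: r−6=l, s−4=o, j−7=c, a−6=u, w−4=s, a−7=t.

locust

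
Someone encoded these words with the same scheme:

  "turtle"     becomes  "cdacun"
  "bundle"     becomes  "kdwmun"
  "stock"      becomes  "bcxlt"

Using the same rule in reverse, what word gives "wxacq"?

north

Compare letters: t→c is +9, u→d is +9, r→a is +9 — a constant shift. This is a Caesar cipher with shift 9.
Reversing it on wxacq: w−9=n, x−9=o, a−9=r, c−9=t, q−9=h.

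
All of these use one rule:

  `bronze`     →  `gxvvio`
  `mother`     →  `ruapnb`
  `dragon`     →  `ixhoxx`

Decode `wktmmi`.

remedy

In bronze: b→g is +5, r→x is +6, o→v is +7, n→v is +8 — the shift increases by 1 each position. Letter i (0-indexed) is shifted by i+5, so successive shifts are 5, 6, 7, ….
Reversing it on wktmmi: w−5=r, k−6=e, t−7=m, m−8=e, m−9=d, i−10=y.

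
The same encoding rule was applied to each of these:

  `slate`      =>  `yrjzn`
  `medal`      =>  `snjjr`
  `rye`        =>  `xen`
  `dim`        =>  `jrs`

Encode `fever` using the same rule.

Vowels shift forward by 9 and consonants shift forward by 6.
Applying it to fever: f(cons)+6=l, e(vowel)+9=n, v(cons)+6=b, e(vowel)+9=n, r(cons)+6=x.

lnbnx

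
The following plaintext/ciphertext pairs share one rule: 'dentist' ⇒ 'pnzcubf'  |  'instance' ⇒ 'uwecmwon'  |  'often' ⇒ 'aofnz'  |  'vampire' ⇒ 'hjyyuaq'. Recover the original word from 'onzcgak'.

century

A repeating key of period 2 is used — shifts +12, +9 over and over.
Undoing it on onzcgak: o−12=c, n−9=e, z−12=n, c−9=t, g−12=u, a−9=r, k−12=y.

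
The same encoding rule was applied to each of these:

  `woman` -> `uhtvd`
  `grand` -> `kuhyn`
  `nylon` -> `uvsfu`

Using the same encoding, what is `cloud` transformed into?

kbvsj

The output letters match the input read backwards, each shifted +7: woman reversed is namow. The word is reversed, then every letter is shifted forward by 7.
On cloud: reverse → duolc; then shift: d+7=k, u+7=b, o+7=v, l+7=s, c+7=j.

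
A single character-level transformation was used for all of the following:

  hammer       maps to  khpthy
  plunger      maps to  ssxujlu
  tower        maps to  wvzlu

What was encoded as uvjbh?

rogue

It's a Vigenère-style cipher with numeric key [3,7]: position i shifts by key[i mod 2].
Decoding uvjbh: u−3=r, v−7=o, j−3=g, b−7=u, h−3=e.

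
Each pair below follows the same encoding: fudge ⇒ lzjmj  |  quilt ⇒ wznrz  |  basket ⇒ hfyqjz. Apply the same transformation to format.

ltxsfz

The shift depends on letter class: consonant f→l is +6, but vowel u→z is +5. The rule splits by letter class: vowels +5, consonants +6.
On format: f(cons)+6=l, o(vowel)+5=t, r(cons)+6=x, m(cons)+6=s, a(vowel)+5=f, t(cons)+6=z.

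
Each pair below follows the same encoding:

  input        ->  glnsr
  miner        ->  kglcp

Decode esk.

gum

It's a constant shift of +24 (ROT24).
Decoding esk: e−24=g, s−24=u, k−24=m.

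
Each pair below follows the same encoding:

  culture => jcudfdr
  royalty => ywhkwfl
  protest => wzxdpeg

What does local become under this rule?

In culture: c→j is +7, u→c is +8, l→u is +9, t→d is +10 — the shift increases by 1 each position. Each letter shifts forward by (position + 7), i.e. 7, 8, 9, … — the shift grows by one for each successive letter.
On local: l+7=s, o+8=w, c+9=l, a+10=k, l+11=w.

swlkw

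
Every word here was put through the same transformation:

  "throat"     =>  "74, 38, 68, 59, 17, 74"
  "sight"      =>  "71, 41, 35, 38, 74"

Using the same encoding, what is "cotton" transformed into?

23, 59, 74, 74, 59, 56

t(#20)→74 and h(#8)→38: differences scale by 3, so n = 3·pos + 14. Each letter becomes 3×(its alphabet position, a=1..z=26) + 14.
On cotton: c=3→23, o=15→59, t=20→74, t=20→74, o=15→59, n=14→56.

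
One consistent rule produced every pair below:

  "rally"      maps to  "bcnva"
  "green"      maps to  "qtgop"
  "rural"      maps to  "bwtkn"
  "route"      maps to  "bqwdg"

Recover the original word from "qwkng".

The shifts repeat in a cycle of length 3: positions 0,1,… shift by +10, +2, +2, then the pattern repeats.
Undoing it on qwkng: q−10=g, w−2=u, k−2=i, n−10=d, g−2=e.

guide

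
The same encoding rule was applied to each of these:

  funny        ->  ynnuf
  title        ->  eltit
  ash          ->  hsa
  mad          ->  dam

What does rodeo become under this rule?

oedor

The output letters match the input read backwards: funny reversed is ynnuf. The word is simply reversed.
On rodeo: reverse → oedor.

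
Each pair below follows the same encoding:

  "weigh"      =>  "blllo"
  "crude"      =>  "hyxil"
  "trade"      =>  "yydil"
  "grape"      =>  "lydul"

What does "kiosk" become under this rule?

The shifts repeat in a cycle of length 3: positions 0,1,… shift by +5, +7, +3, then the pattern repeats.
On kiosk: k+5=p, i+7=p, o+3=r, s+5=x, k+7=r.

pprxr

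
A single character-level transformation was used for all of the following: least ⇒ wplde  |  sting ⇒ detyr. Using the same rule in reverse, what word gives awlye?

Compare letters: l→w is +11, e→p is +11, a→l is +11 — a constant shift. Every letter moves 11 places later in the alphabet, wrapping around z→a.
Decoding awlye: a−11=p, w−11=l, l−11=a, y−11=n, e−11=t.

plant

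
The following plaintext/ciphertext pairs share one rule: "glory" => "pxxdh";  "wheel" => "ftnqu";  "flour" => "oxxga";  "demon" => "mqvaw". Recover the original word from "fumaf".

widow

Shifts by position in glory: pos 0: g→p (+9), pos 1: l→x (+12), pos 2: o→x (+9), pos 3: r→d (+12) — repeating every 2. The shifts repeat in a cycle of length 2: positions 0,1,… shift by +9, +12, then the pattern repeats.
Undoing it on fumaf: f−9=w, u−12=i, m−9=d, a−12=o, f−9=w.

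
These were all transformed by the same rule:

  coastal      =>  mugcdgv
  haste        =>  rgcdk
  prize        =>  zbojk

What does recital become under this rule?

bkmodgv

The shift depends on letter class: consonant c→m is +10, but vowel o→u is +6. Vowels shift forward by 6 and consonants shift forward by 10.
On recital: r(cons)+10=b, e(vowel)+6=k, c(cons)+10=m, i(vowel)+6=o, t(cons)+10=d, a(vowel)+6=g, l(cons)+10=v.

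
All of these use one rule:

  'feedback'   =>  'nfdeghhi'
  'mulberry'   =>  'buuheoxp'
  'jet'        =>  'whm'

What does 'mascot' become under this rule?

The output letters match the input read backwards, each shifted +3: feedback reversed is kcabdeef. Read the word backwards and shift each letter +3.
Applying it to mascot: reverse → tocsam; then shift: t+3=w, o+3=r, c+3=f, s+3=v, a+3=d, m+3=p.

wrfvdp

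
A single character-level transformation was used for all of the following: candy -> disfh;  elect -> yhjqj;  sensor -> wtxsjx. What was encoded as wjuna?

The output letters match the input read backwards, each shifted +5: candy reversed is ydnac. The word is reversed, then every letter is shifted forward by 5.
Undoing it on wjuna: shift back: w−5=r, j−5=e, u−5=p, n−5=i, a−5=v → repiv; then reverse → viper.

viper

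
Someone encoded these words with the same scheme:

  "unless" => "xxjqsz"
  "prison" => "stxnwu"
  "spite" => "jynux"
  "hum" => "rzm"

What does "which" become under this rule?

mhnmb

Two steps: reverse the string, then apply a Caesar shift of +5.
On which: reverse → hcihw; then shift: h+5=m, c+5=h, i+5=n, h+5=m, w+5=b.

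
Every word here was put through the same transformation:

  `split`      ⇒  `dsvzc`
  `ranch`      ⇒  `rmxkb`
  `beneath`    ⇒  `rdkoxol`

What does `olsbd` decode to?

The output letters match the input read backwards, each shifted +10: split reversed is tilps. Read the word backwards and shift each letter +10.
Decoding olsbd: shift back: o−10=e, l−10=b, s−10=i, b−10=r, d−10=t → ebirt; then reverse → tribe.

tribe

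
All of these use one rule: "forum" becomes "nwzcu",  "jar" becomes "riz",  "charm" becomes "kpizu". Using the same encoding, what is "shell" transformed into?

Compare letters: f→n is +8, o→w is +8, r→z is +8 — a constant shift. This is a Caesar cipher with shift 8.
On shell: s+8=a, h+8=p, e+8=m, l+8=t, l+8=t.

apmtt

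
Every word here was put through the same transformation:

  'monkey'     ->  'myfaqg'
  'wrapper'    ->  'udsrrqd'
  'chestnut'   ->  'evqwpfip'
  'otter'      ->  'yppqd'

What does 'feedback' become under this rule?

jqqxlsea

m(12)→m(12) and o(14)→y(24) fit y≡19x+18 (mod 26); the inverse of 19 mod 26 is 11. Treating letters as 0–25, the rule is x ↦ 19x + 18 (mod 26).
For feedback: f(5)→19·5+18≡9=j; e(4)→19·4+18≡16=q; e(4)→19·4+18≡16=q; d(3)→19·3+18≡23=x; b(1)→19·1+18≡11=l; a(0)→19·0+18≡18=s; c(2)→19·2+18≡4=e; k(10)→19·10+18≡0=a (all mod 26).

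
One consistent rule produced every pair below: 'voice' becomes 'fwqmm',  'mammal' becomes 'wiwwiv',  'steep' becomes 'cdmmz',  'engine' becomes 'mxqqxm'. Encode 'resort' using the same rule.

The rule splits by letter class: vowels +8, consonants +10.
On resort: r(cons)+10=b, e(vowel)+8=m, s(cons)+10=c, o(vowel)+8=w, r(cons)+10=b, t(cons)+10=d.

bmcwbd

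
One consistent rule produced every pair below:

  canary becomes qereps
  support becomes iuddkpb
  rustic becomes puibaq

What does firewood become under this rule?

c(2)→q(16) and a(0)→e(4) fit y≡19x+4 (mod 26); the inverse of 19 mod 26 is 11. This is an affine cipher: with a=0,…,z=25, each position x becomes (19x+4) mod 26.
On firewood: f(5)→19·5+4≡21=v; i(8)→19·8+4≡0=a; r(17)→19·17+4≡15=p; e(4)→19·4+4≡2=c; w(22)→19·22+4≡6=g; o(14)→19·14+4≡10=k; o(14)→19·14+4≡10=k; d(3)→19·3+4≡9=j (all mod 26).

vapcgkkj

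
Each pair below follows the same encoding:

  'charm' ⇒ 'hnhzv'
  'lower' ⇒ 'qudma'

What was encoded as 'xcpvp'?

In charm: c→h is +5, h→n is +6, a→h is +7, r→z is +8 — the shift increases by 1 each position. Each letter shifts forward by (position + 5), i.e. 5, 6, 7, … — the shift grows by one for each successive letter.
Reversing it on xcpvp: x−5=s, c−6=w, p−7=i, v−8=n, p−9=g.

swing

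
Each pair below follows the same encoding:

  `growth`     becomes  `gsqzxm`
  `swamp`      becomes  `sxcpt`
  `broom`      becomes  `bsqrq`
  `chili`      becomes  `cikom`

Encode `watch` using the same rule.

wbvfl

The shift increases by 1 at each position, starting from +0: 0, 1, 2, ….
On watch: w+0=w, a+1=b, t+2=v, c+3=f, h+4=l.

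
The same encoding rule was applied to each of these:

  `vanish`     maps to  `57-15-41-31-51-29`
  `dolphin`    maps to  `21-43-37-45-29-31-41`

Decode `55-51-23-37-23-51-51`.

useless

With a=1..z=26, the number is 2·pos + 13.
Undoing it on 55-51-23-37-23-51-51: 55→(55−13)÷2=21=u, 51→(51−13)÷2=19=s, 23→(23−13)÷2=5=e, 37→(37−13)÷2=12=l, 23→(23−13)÷2=5=e, 51→(51−13)÷2=19=s, 51→(51−13)÷2=19=s.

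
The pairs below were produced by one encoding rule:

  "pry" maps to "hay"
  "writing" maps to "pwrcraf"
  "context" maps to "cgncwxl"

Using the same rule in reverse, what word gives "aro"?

The output letters match the input read backwards, each shifted +9: pry reversed is yrp. Two steps: reverse the string, then apply a Caesar shift of +9.
Decoding aro: shift back: a−9=r, r−9=i, o−9=f → rif; then reverse → fir.

fir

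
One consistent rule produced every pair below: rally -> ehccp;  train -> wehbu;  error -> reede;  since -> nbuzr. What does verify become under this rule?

orebap

r(17)→e(4) and a(0)→h(7) fit y≡9x+7 (mod 26); the inverse of 9 mod 26 is 3. This is an affine cipher: with a=0,…,z=25, each position x becomes (9x+7) mod 26.
For verify: v(21)→9·21+7≡14=o; e(4)→9·4+7≡17=r; r(17)→9·17+7≡4=e; i(8)→9·8+7≡1=b; f(5)→9·5+7≡0=a; y(24)→9·24+7≡15=p (all mod 26).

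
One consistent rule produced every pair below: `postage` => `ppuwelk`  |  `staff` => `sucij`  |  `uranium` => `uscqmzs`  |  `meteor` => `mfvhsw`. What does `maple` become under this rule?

mbroi

In postage: p→p is +0, o→p is +1, s→u is +2, t→w is +3 — the shift increases by 1 each position. The shift increases by 1 at each position, starting from +0: 0, 1, 2, ….
On maple: m+0=m, a+1=b, p+2=r, l+3=o, e+4=i.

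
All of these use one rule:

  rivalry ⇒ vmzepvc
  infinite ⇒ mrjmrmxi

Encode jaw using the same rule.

nea

Compare letters: r→v is +4, i→m is +4, v→z is +4 — a constant shift. Every letter moves 4 places later in the alphabet, wrapping around z→a.
Applying it to jaw: j+4=n, a+4=e, w+4=a.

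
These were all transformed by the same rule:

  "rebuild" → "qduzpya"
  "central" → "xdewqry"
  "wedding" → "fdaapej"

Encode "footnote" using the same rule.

r(17)→q(16) and e(4)→d(3) fit y≡3x+17 (mod 26); the inverse of 3 mod 26 is 9. Each letter's alphabet position (a=0..z=25) is mapped through 3·x+17 mod 26 — an affine cipher.
For footnote: f(5)→3·5+17≡6=g; o(14)→3·14+17≡7=h; o(14)→3·14+17≡7=h; t(19)→3·19+17≡22=w; n(13)→3·13+17≡4=e; o(14)→3·14+17≡7=h; t(19)→3·19+17≡22=w; e(4)→3·4+17≡3=d (all mod 26).

ghhwehwd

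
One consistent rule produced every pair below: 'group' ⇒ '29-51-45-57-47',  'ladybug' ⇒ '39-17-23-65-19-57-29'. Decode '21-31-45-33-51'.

g(#7)→29 and r(#18)→51: differences scale by 2, so n = 2·pos + 15. With a=1..z=26, the number is 2·pos + 15.
Decoding 21-31-45-33-51: 21→(21−15)÷2=3=c, 31→(31−15)÷2=8=h, 45→(45−15)÷2=15=o, 33→(33−15)÷2=9=i, 51→(51−15)÷2=18=r.

choir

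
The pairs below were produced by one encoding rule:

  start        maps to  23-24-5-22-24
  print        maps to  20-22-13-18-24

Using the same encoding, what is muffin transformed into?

17-25-10-10-13-18

s is letter #19 and maps to 23: an offset of 4. Each letter is replaced by its alphabet position (a=1..z=26) + 4.
On muffin: m=13→17, u=21→25, f=6→10, f=6→10, i=9→13, n=14→18.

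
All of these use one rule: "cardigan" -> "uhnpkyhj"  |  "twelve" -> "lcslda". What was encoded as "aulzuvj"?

consent

The output letters match the input read backwards, each shifted +7: cardigan reversed is nagidrac. Read the word backwards and shift each letter +7.
Reversing it on aulzuvj: shift back: a−7=t, u−7=n, l−7=e, z−7=s, u−7=n, v−7=o, j−7=c → tnesnoc; then reverse → consent.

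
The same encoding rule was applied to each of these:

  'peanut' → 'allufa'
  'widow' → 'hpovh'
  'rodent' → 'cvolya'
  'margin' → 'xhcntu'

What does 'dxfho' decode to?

squad

It's a Vigenère-style cipher with numeric key [11,7]: position i shifts by key[i mod 2].
Reversing it on dxfho: d−11=s, x−7=q, f−11=u, h−7=a, o−11=d.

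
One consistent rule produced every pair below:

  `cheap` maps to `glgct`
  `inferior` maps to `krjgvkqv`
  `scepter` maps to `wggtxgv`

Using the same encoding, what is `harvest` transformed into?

The shift depends on letter class: consonant c→g is +4, but vowel e→g is +2. Vowels shift forward by 2 and consonants shift forward by 4.
Applying it to harvest: h(cons)+4=l, a(vowel)+2=c, r(cons)+4=v, v(cons)+4=z, e(vowel)+2=g, s(cons)+4=w, t(cons)+4=x.

lcvzgwx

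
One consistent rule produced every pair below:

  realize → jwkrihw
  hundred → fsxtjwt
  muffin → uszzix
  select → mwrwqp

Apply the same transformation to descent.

r(17)→j(9) and e(4)→w(22) fit y≡3x+10 (mod 26); the inverse of 3 mod 26 is 9. Treating letters as 0–25, the rule is x ↦ 3x + 10 (mod 26).
Applying it to descent: d(3)→3·3+10≡19=t; e(4)→3·4+10≡22=w; s(18)→3·18+10≡12=m; c(2)→3·2+10≡16=q; e(4)→3·4+10≡22=w; n(13)→3·13+10≡23=x; t(19)→3·19+10≡15=p (all mod 26).

twmqwxp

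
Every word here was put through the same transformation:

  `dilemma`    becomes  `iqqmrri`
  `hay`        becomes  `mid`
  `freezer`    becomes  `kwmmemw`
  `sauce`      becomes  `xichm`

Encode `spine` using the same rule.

xuqsm

Two shifts are in play — +8 for a/e/i/o/u, +5 for every other letter.
For spine: s(cons)+5=x, p(cons)+5=u, i(vowel)+8=q, n(cons)+5=s, e(vowel)+8=m.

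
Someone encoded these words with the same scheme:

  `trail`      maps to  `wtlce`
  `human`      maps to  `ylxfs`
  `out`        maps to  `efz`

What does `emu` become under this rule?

fxp

The output letters match the input read backwards, each shifted +11: trail reversed is liart. Two steps: reverse the string, then apply a Caesar shift of +11.
On emu: reverse → ume; then shift: u+11=f, m+11=x, e+11=p.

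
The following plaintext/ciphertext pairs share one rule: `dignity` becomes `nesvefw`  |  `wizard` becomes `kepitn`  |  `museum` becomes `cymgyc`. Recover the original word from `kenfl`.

width

d(3)→n(13) and i(8)→e(4) fit y≡19x+8 (mod 26); the inverse of 19 mod 26 is 11. Treating letters as 0–25, the rule is x ↦ 19x + 8 (mod 26).
Undoing it on kenfl: k(10)→11·(10−8)≡22=w; e(4)→11·(4−8)≡8=i; n(13)→11·(13−8)≡3=d; f(5)→11·(5−8)≡19=t; l(11)→11·(11−8)≡7=h (all mod 26).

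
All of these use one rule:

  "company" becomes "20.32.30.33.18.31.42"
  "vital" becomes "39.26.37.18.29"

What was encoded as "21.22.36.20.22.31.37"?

descent

c is letter #3 and maps to 20: an offset of 17. The number is (letter's place in the alphabet, a=1) + 17.
Undoing it on 21.22.36.20.22.31.37: 21→(21−17)÷1=4=d, 22→(22−17)÷1=5=e, 36→(36−17)÷1=19=s, 20→(20−17)÷1=3=c, 22→(22−17)÷1=5=e, 31→(31−17)÷1=14=n, 37→(37−17)÷1=20=t.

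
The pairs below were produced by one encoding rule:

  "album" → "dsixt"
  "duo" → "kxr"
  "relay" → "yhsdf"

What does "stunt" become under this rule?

zaxua

The shift depends on letter class: consonant l→s is +7, but vowel a→d is +3. The rule splits by letter class: vowels +3, consonants +7.
Applying it to stunt: s(cons)+7=z, t(cons)+7=a, u(vowel)+3=x, n(cons)+7=u, t(cons)+7=a.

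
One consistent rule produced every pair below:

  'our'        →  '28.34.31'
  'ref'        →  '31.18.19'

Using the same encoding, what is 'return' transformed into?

31.18.33.34.31.27

Each letter is replaced by its alphabet position (a=1..z=26) + 13.
For return: r=18→31, e=5→18, t=20→33, u=21→34, r=18→31, n=14→27.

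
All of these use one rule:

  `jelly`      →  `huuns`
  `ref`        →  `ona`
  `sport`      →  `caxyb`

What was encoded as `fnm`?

dew

The output letters match the input read backwards, each shifted +9: jelly reversed is yllej. Read the word backwards and shift each letter +9.
Undoing it on fnm: shift back: f−9=w, n−9=e, m−9=d → wed; then reverse → dew.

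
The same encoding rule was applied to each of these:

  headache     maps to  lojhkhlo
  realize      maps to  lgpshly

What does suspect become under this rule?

ajlwzbz

The output letters match the input read backwards, each shifted +7: headache reversed is ehcadaeh. Read the word backwards and shift each letter +7.
For suspect: reverse → tcepsus; then shift: t+7=a, c+7=j, e+7=l, p+7=w, s+7=z, u+7=b, s+7=z.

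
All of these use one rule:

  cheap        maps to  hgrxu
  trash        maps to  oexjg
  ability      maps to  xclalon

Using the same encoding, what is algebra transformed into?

c(2)→h(7) and h(7)→g(6) fit y≡5x+23 (mod 26); the inverse of 5 mod 26 is 21. Treating letters as 0–25, the rule is x ↦ 5x + 23 (mod 26).
For algebra: a(0)→5·0+23≡23=x; l(11)→5·11+23≡0=a; g(6)→5·6+23≡1=b; e(4)→5·4+23≡17=r; b(1)→5·1+23≡2=c; r(17)→5·17+23≡4=e; a(0)→5·0+23≡23=x (all mod 26).

xabrcex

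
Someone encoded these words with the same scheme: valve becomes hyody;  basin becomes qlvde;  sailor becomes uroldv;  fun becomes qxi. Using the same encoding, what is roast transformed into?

wvdru

Read the word backwards and shift each letter +3.
Applying it to roast: reverse → tsaor; then shift: t+3=w, s+3=v, a+3=d, o+3=r, r+3=u.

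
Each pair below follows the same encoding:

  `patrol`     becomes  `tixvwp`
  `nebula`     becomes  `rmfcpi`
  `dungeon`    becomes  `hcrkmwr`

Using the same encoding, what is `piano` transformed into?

The rule splits by letter class: vowels +8, consonants +4.
For piano: p(cons)+4=t, i(vowel)+8=q, a(vowel)+8=i, n(cons)+4=r, o(vowel)+8=w.

tqirw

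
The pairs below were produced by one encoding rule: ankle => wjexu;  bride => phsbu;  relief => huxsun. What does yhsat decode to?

wrist

Each letter's alphabet position (a=0..z=25) is mapped through 19·x+22 mod 26 — an affine cipher.
Reversing it on yhsat: y(24)→11·(24−22)≡22=w; h(7)→11·(7−22)≡17=r; s(18)→11·(18−22)≡8=i; a(0)→11·(0−22)≡18=s; t(19)→11·(19−22)≡19=t (all mod 26).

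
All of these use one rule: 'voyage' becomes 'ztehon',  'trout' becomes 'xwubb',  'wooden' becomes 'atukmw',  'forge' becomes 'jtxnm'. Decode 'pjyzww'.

lesson

Letter i (0-indexed) is shifted by i+4, so successive shifts are 4, 5, 6, ….
Undoing it on pjyzww: p−4=l, j−5=e, y−6=s, z−7=s, w−8=o, w−9=n.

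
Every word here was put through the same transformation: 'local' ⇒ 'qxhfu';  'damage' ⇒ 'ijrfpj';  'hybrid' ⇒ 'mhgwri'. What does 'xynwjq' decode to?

spiral

Shifts by position in local: pos 0: l→q (+5), pos 1: o→x (+9), pos 2: c→h (+5), pos 3: a→f (+5), pos 4: l→u (+9) — repeating every 3. The shifts repeat in a cycle of length 3: positions 0,1,… shift by +5, +9, +5, then the pattern repeats.
Decoding xynwjq: x−5=s, y−9=p, n−5=i, w−5=r, j−9=a, q−5=l.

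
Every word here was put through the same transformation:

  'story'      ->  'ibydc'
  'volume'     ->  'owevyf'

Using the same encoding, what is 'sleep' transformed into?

zoovc

The output letters match the input read backwards, each shifted +10: story reversed is yrots. Read the word backwards and shift each letter +10.
Applying it to sleep: reverse → peels; then shift: p+10=z, e+10=o, e+10=o, l+10=v, s+10=c.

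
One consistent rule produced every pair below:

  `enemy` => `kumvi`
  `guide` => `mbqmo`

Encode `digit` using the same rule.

jpord

In enemy: e→k is +6, n→u is +7, e→m is +8, m→v is +9 — the shift increases by 1 each position. The shift increases by 1 at each position, starting from +6: 6, 7, 8, ….
On digit: d+6=j, i+7=p, g+8=o, i+9=r, t+10=d.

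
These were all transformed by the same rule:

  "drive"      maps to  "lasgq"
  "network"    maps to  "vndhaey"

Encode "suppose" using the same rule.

In drive: d→l is +8, r→a is +9, i→s is +10, v→g is +11 — the shift increases by 1 each position. Each letter shifts forward by (position + 8), i.e. 8, 9, 10, … — the shift grows by one for each successive letter.
On suppose: s+8=a, u+9=d, p+10=z, p+11=a, o+12=a, s+13=f, e+14=s.

adzaafs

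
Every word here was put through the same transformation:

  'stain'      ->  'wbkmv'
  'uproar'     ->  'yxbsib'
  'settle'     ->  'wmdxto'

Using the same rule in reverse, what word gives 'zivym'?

Shifts by position in stain: pos 0: s→w (+4), pos 1: t→b (+8), pos 2: a→k (+10), pos 3: i→m (+4), pos 4: n→v (+8) — repeating every 3. A repeating key of period 3 is used — shifts +4, +8, +10 over and over.
Decoding zivym: z−4=v, i−8=a, v−10=l, y−4=u, m−8=e.

value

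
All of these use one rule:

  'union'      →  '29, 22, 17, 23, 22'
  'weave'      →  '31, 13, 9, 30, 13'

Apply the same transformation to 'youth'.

u is letter #21 and maps to 29: an offset of 8. The number is (letter's place in the alphabet, a=1) + 8.
For youth: y=25→33, o=15→23, u=21→29, t=20→28, h=8→16.

33, 23, 29, 28, 16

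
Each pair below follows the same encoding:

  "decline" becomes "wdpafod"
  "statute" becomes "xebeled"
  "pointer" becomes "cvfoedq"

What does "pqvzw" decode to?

crowd

This is an affine cipher: with a=0,…,z=25, each position x becomes (7x+1) mod 26.
Undoing it on pqvzw: p(15)→15·(15−1)≡2=c; q(16)→15·(16−1)≡17=r; v(21)→15·(21−1)≡14=o; z(25)→15·(25−1)≡22=w; w(22)→15·(22−1)≡3=d (all mod 26).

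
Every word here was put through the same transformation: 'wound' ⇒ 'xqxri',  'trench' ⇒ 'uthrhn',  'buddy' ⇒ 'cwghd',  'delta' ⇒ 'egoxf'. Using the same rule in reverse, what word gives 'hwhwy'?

In wound: w→x is +1, o→q is +2, u→x is +3, n→r is +4 — the shift increases by 1 each position. Letter i (0-indexed) is shifted by i+1, so successive shifts are 1, 2, 3, ….
Reversing it on hwhwy: h−1=g, w−2=u, h−3=e, w−4=s, y−5=t.

guest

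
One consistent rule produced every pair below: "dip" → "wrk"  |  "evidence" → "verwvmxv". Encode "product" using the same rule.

kilwfxg

This is the alphabet-reversal cipher (Atbash): a becomes z, b becomes y, etc.
Applying it to product: p↔k, r↔i, o↔l, d↔w, u↔f, c↔x, t↔g.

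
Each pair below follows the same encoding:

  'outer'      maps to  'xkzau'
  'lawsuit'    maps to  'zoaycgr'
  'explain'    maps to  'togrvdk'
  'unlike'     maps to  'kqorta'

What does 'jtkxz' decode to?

The output letters match the input read backwards, each shifted +6: outer reversed is retuo. Two steps: reverse the string, then apply a Caesar shift of +6.
Reversing it on jtkxz: shift back: j−6=d, t−6=n, k−6=e, x−6=r, z−6=t → dnert; then reverse → trend.

trend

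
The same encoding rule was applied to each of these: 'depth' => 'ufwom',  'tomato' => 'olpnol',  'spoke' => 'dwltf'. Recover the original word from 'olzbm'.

d(3)→u(20) and e(4)→f(5) fit y≡11x+13 (mod 26); the inverse of 11 mod 26 is 19. Each letter's alphabet position (a=0..z=25) is mapped through 11·x+13 mod 26 — an affine cipher.
Decoding olzbm: o(14)→19·(14−13)≡19=t; l(11)→19·(11−13)≡14=o; z(25)→19·(25−13)≡20=u; b(1)→19·(1−13)≡6=g; m(12)→19·(12−13)≡7=h (all mod 26).

tough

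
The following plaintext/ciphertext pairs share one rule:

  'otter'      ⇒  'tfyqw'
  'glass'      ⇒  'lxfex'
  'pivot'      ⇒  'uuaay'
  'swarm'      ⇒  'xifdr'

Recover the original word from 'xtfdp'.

It's a Vigenère-style cipher with numeric key [5,12]: position i shifts by key[i mod 2].
Reversing it on xtfdp: x−5=s, t−12=h, f−5=a, d−12=r, p−5=k.

shark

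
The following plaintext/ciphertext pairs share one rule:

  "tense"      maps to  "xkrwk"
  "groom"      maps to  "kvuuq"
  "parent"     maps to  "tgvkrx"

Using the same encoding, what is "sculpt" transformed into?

The shift depends on letter class: consonant t→x is +4, but vowel e→k is +6. The rule splits by letter class: vowels +6, consonants +4.
On sculpt: s(cons)+4=w, c(cons)+4=g, u(vowel)+6=a, l(cons)+4=p, p(cons)+4=t, t(cons)+4=x.

wgaptx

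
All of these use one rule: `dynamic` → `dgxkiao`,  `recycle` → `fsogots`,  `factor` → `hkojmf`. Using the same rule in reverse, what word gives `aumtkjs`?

isolate

d(3)→d(3) and y(24)→g(6) fit y≡15x+10 (mod 26); the inverse of 15 mod 26 is 7. This is an affine cipher: with a=0,…,z=25, each position x becomes (15x+10) mod 26.
Undoing it on aumtkjs: a(0)→7·(0−10)≡8=i; u(20)→7·(20−10)≡18=s; m(12)→7·(12−10)≡14=o; t(19)→7·(19−10)≡11=l; k(10)→7·(10−10)≡0=a; j(9)→7·(9−10)≡19=t; s(18)→7·(18−10)≡4=e (all mod 26).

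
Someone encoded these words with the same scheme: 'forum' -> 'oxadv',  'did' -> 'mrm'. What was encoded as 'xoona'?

offer

Compare letters: f→o is +9, o→x is +9, r→a is +9 — a constant shift. This is a Caesar cipher with shift 9.
Undoing it on xoona: x−9=o, o−9=f, o−9=f, n−9=e, a−9=r.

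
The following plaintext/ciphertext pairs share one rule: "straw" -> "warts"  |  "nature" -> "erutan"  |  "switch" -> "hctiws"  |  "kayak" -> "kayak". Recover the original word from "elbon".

The output letters match the input read backwards: straw reversed is warts. It's just the letters in reverse order.
Reversing it on elbon: then reverse → noble.

noble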